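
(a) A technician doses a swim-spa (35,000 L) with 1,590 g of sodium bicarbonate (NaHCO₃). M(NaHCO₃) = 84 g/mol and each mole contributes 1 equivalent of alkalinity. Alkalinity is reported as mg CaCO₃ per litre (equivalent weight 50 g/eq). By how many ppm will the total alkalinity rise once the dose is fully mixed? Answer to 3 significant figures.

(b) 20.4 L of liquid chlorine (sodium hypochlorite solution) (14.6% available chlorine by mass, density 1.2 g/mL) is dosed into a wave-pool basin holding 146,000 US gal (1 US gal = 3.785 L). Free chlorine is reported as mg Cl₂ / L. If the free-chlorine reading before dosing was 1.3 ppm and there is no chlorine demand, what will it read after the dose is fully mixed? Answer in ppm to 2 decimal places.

(a) Moles of NaHCO₃: 1,590 g ÷ 84 g/mol = 18.93 mol → 18.93 eq of alkalinity.
(a) As CaCO₃: 18.93 eq × 50 g/eq = 946.4 g.
(a) Rise: 946.4 g / 35,000 L × 1000 = 27.04 mg/L.

(b) Volume: 146,000 US gal × 3.785 L/gal = 552,610 L.
(b) Mass of solution: 20.4 L × 1000 mL/L × 1.2 g/mL = 24,480 g.
(b) Available chlorine delivered: 24,480 g × 0.146 = 3574 g as Cl₂.
(b) Concentration rise: 3574 g / 552,610 L = 6.468 mg/L = 6.47 ppm.
(b) Final FC: 1.3 + 6.47 = 7.77 ppm.

(a) 27.0 ppm; (b) 7.77 ppm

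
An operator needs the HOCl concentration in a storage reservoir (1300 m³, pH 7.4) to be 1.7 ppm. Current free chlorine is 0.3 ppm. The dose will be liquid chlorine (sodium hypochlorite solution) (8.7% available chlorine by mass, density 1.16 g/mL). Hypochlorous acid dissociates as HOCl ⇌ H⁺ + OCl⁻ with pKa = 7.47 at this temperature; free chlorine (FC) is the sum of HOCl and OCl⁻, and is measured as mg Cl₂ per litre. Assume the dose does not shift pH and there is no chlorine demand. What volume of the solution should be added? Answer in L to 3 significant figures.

Volume: 1300 m³ = 1,300,000 L.
[OCl⁻]/[HOCl] = 10^(pH − pKa) = 10^(7.4 − 7.47) = 0.8511; fraction as HOCl = 1/(1 + 0.8511) = 0.5402.
Free chlorine required for 1.7 ppm HOCl: 1.7 / 0.5402 = 3.147 ppm.
FC to add: 3.147 − 0.3 = 2.847 mg/L as Cl₂.
Cl₂ equivalent: 2.847 mg/L × 1,300,000 L = 3701 g.
Product at 8.7% available Cl: 3701 / 0.087 = 42,540 g.
Volume: 42,540 g ÷ 1.16 g/mL = 36,670 mL.

36.7 L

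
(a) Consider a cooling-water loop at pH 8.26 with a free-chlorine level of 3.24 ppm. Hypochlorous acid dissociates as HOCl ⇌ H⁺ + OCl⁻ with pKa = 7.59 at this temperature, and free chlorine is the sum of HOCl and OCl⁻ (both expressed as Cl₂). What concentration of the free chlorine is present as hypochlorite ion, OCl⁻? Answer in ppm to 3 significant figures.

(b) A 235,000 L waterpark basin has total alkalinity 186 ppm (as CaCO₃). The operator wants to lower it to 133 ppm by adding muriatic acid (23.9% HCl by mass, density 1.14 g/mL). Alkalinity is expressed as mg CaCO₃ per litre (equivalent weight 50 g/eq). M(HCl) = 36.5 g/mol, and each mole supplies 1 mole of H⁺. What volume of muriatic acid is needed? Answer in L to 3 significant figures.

(a) 2.67 ppm; (b) 33.4 L

(a) [OCl⁻]/[HOCl] = 10^(pH − pKa) = 10^(8.26 − 7.59) = 10^0.67 = 4.677.
(a) Fraction as HOCl = 1 / (1 + 4.677) = 0.1761.
(a) OCl⁻ = (1 − 0.1761) × 3.24 ppm = 2.669 ppm.

(b) Alkalinity to neutralize: (186 − 133) = 53 mg/L as CaCO₃ × 235,000 L = 12,460 g as CaCO₃.
(b) Equivalents of H⁺ required: 12,460 ÷ 50 g/eq = 249.1 eq = 249.1 mol HCl.
(b) Mass of HCl: 249.1 × 36.5 = 9092 g.
(b) Mass of 23.9% solution: 9092 / 0.239 = 38,040 g.
(b) Volume: 38,040 g ÷ 1.14 g/mL = 33,370 mL.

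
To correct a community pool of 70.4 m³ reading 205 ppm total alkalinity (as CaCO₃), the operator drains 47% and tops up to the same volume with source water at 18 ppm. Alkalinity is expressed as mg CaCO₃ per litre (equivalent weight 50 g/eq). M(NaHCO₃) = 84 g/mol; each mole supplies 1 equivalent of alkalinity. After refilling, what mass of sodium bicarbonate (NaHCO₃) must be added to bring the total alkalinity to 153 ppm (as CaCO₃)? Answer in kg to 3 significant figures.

Volume: 70.4 m³ = 70,400 L.
After draining 47% and refilling: 205 × 0.53 + 18 × 0.47 = 117.11 ppm.
Deficit to target: 153 − 117.11 = 35.89 mg/L.
As CaCO₃: 35.89 mg/L × 70,400 L = 2527 g; ÷ 50 g/eq ÷ 1 = 50.53 mol NaHCO₃.
Mass: 50.53 × 84 = 4245 g.

4.24 kg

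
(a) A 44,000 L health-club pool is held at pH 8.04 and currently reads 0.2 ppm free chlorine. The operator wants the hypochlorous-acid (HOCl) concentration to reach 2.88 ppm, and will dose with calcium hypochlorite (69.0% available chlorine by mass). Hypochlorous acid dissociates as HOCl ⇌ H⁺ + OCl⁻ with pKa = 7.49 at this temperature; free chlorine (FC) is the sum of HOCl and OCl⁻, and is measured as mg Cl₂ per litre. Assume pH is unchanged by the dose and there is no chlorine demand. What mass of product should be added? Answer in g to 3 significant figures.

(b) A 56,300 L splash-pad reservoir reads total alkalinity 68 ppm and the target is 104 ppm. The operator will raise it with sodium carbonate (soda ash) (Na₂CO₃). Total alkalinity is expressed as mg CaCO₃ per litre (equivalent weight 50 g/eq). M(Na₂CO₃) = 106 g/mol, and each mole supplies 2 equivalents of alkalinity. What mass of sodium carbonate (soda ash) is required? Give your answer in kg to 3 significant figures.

(a) 823 g; (b) 2.15 kg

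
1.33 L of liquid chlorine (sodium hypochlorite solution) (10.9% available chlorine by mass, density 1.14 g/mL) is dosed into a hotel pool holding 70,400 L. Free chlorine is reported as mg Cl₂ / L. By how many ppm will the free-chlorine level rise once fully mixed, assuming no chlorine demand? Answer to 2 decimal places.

Mass of solution: 1.33 L × 1000 mL/L × 1.14 g/mL = 1516 g.
Available chlorine delivered: 1516 g × 0.109 = 165.3 g as Cl₂.
Concentration rise: 165.3 g / 70,400 L = 2.348 mg/L = 2.35 ppm.

2.35 ppm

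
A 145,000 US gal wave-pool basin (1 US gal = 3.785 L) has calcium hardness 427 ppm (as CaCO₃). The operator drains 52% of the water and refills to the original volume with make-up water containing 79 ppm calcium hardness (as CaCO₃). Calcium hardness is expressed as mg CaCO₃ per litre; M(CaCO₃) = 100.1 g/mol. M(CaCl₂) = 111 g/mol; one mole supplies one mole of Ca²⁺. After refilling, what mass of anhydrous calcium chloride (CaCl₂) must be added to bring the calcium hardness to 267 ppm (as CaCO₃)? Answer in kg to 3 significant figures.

12.8 kg

Volume: 145,000 US gal × 3.785 L/gal = 548,825 L.
After draining 52% and refilling: 427 × 0.48 + 79 × 0.52 = 246.04 ppm.
Deficit to target: 267 − 246.04 = 20.96 mg/L.
As CaCO₃: 20.96 mg/L × 548,825 L = 11,500 g; ÷ 100.1 = 114.9 mol Ca²⁺.
Mass: 114.9 × 111 = 12,760 g.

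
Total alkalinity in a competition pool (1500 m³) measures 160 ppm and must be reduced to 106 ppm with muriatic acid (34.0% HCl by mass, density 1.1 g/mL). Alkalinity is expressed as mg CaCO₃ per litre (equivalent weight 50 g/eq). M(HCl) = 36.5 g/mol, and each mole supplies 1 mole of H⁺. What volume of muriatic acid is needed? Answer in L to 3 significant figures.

158 L

Volume: 1500 m³ = 1,500,000 L.
Alkalinity to neutralize: (160 − 106) = 54 mg/L as CaCO₃ × 1,500,000 L = 81,000 g as CaCO₃.
Equivalents of H⁺ required: 81,000 ÷ 50 g/eq = 1620 eq = 1620 mol HCl.
Mass of HCl: 1620 × 36.5 = 59,130 g.
Mass of 34.0% solution: 59,130 / 0.34 = 173,900 g.
Volume: 173,900 g ÷ 1.1 g/mL = 158,100 mL.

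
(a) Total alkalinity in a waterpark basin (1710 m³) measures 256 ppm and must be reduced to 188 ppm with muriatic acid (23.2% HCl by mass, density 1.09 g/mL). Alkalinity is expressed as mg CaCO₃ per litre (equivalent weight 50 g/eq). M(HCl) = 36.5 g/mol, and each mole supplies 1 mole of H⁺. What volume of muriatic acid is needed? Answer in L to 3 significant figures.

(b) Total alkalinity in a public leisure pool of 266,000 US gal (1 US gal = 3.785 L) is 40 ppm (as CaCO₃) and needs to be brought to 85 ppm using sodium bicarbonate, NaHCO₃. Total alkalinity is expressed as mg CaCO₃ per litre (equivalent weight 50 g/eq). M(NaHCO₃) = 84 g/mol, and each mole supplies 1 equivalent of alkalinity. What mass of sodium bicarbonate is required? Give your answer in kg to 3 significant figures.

(a) Volume: 1710 m³ = 1,710,000 L.
(a) Alkalinity to neutralize: (256 − 188) = 68 mg/L as CaCO₃ × 1,710,000 L = 116,300 g as CaCO₃.
(a) Equivalents of H⁺ required: 116,300 ÷ 50 g/eq = 2326 eq = 2326 mol HCl.
(a) Mass of HCl: 2326 × 36.5 = 84,880 g.
(a) Mass of 23.2% solution: 84,880 / 0.232 = 365,900 g.
(a) Volume: 365,900 g ÷ 1.09 g/mL = 335,700 mL.

(b) Volume: 266,000 US gal × 3.785 L/gal = 1,006,810 L.
(b) Alkalinity to add: (85 − 40) = 45 mg/L as CaCO₃ × 1,006,810 L = 45,310 g as CaCO₃.
(b) Equivalents: 45,310 g ÷ 50 g/eq = 906.1 eq.
(b) NaHCO₃ supplies 1 eq per mole → 906.1 mol.
(b) Mass: 906.1 mol × 84 g/mol = 76,110 g.

(a) 336 L; (b) 76.1 kg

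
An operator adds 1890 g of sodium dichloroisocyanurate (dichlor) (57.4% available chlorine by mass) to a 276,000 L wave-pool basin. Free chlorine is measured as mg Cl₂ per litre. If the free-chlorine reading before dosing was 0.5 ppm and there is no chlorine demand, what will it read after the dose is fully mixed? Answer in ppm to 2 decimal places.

Available chlorine delivered: 1890 g × 0.574 = 1085 g as Cl₂.
Concentration rise: 1085 g / 276,000 L = 3.931 mg/L = 3.93 ppm.
Final FC: 0.5 + 3.93 = 4.43 ppm.

4.43 ppm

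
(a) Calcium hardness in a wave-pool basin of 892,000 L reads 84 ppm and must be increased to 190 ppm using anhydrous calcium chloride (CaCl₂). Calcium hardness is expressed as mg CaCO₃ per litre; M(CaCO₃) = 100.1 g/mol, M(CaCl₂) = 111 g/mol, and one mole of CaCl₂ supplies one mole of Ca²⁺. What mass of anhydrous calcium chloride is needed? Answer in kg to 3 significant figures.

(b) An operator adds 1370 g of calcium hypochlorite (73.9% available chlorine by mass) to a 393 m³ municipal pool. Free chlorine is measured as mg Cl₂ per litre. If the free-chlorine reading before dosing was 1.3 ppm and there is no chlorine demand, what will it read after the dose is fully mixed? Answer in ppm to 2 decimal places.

(a) Hardness to add: (190 − 84) = 106 mg/L as CaCO₃ × 892,000 L = 94,550 g as CaCO₃.
(a) Moles of Ca²⁺ (1 mol Ca²⁺ ≡ 1 mol CaCO₃): 94,550 / 100.1 g/mol = 944.6 mol.
(a) Mass of CaCl₂: 944.6 × 111 = 104,800 g.

(b) Volume: 393 m³ = 393,000 L.
(b) Available chlorine delivered: 1370 g × 0.739 = 1012 g as Cl₂.
(b) Concentration rise: 1012 g / 393,000 L = 2.576 mg/L = 2.58 ppm.
(b) Final FC: 1.3 + 2.58 = 3.88 ppm.

(a) 105 kg; (b) 3.88 ppm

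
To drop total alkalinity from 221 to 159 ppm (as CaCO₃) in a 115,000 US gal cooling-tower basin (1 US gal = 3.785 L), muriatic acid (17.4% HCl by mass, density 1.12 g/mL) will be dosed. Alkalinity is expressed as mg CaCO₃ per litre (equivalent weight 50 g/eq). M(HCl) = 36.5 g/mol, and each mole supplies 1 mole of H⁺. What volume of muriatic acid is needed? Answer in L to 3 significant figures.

Volume: 115,000 US gal × 3.785 L/gal = 435,275 L.
Alkalinity to neutralize: (221 − 159) = 62 mg/L as CaCO₃ × 435,275 L = 26,990 g as CaCO₃.
Equivalents of H⁺ required: 26,990 ÷ 50 g/eq = 539.7 eq = 539.7 mol HCl.
Mass of HCl: 539.7 × 36.5 = 19,700 g.
Mass of 17.4% solution: 19,700 / 0.174 = 113,200 g.
Volume: 113,200 g ÷ 1.12 g/mL = 101,100 mL.

101 L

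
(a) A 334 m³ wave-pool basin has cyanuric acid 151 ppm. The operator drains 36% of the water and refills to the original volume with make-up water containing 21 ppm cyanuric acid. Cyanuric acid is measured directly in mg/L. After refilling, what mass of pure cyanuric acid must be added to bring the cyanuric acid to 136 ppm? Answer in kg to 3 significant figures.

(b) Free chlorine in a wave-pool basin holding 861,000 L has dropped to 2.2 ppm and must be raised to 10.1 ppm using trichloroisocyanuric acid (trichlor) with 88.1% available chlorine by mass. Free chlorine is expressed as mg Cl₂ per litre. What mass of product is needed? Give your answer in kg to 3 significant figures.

(a) Volume: 334 m³ = 334,000 L.
(a) After draining 36% and refilling: 151 × 0.64 + 21 × 0.36 = 104.2 ppm.
(a) Deficit to target: 136 − 104.2 = 31.8 mg/L.
(a) Mass: 31.8 mg/L × 334,000 L = 10,620 g cyanuric acid.

(b) Chlorine deficit: 10.1 − 2.2 = 7.9 ppm = 7.9 mg/L as Cl₂.
(b) Cl₂ equivalent needed: 7.9 mg/L × 861,000 L = 6,802,000 mg = 6802 g.
(b) Product at 88.1% available chlorine: 6802 / 0.881 = 7721 g.

(a) 10.6 kg; (b) 7.72 kg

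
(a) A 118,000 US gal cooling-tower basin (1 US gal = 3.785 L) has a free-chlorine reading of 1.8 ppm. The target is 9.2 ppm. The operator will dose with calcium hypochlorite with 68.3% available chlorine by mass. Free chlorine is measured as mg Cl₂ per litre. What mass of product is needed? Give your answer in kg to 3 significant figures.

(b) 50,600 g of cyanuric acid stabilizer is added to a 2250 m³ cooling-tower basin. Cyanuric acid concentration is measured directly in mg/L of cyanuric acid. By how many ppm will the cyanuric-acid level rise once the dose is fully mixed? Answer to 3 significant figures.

(a) 4.84 kg; (b) 22.5 ppm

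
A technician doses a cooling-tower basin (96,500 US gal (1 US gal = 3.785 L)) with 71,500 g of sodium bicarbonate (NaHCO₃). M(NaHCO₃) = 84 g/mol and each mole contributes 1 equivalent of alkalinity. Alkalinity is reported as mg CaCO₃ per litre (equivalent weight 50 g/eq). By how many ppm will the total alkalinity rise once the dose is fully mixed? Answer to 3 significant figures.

Volume: 96,500 US gal × 3.785 L/gal = 365,252 L.
Moles of NaHCO₃: 71,500 g ÷ 84 g/mol = 851.2 mol → 851.2 eq of alkalinity.
As CaCO₃: 851.2 eq × 50 g/eq = 42,560 g.
Rise: 42,560 g / 365,252 L × 1000 = 116.5 mg/L.

117 ppm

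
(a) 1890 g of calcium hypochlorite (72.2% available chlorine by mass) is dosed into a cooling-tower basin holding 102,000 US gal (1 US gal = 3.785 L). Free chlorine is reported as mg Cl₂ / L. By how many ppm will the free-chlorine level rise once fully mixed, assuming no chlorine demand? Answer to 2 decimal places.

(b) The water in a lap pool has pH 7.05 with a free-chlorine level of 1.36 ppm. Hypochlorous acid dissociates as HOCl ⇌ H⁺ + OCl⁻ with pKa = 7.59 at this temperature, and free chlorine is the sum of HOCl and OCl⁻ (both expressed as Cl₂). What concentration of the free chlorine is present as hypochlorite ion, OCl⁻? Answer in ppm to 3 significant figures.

(a) Volume: 102,000 US gal × 3.785 L/gal = 386,070 L.
(a) Available chlorine delivered: 1890 g × 0.722 = 1365 g as Cl₂.
(a) Concentration rise: 1365 g / 386,070 L = 3.535 mg/L = 3.53 ppm.

(b) [OCl⁻]/[HOCl] = 10^(pH − pKa) = 10^(7.05 − 7.59) = 10^-0.54 = 0.2884.
(b) Fraction as HOCl = 1 / (1 + 0.2884) = 0.7762.
(b) OCl⁻ = (1 − 0.7762) × 1.36 ppm = 0.3044 ppm.

(a) 3.53 ppm; (b) 0.304 ppm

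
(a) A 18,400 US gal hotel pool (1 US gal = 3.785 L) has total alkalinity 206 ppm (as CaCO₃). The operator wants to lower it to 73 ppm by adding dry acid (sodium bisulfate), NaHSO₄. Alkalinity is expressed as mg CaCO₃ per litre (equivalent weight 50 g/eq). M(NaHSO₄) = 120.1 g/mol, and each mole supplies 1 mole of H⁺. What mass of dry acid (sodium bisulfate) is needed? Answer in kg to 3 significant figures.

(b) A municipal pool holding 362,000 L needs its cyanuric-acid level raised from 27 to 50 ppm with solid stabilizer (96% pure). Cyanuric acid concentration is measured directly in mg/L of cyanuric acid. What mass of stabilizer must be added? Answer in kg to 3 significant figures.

(a) 22.2 kg; (b) 8.67 kg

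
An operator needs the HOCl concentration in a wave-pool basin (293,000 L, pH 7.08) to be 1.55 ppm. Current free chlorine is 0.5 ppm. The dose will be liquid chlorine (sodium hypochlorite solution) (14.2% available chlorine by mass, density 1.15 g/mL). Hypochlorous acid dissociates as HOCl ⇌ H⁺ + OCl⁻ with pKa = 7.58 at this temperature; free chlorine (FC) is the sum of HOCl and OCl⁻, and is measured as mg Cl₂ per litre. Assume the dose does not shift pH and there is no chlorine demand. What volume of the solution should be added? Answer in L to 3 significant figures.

[OCl⁻]/[HOCl] = 10^(pH − pKa) = 10^(7.08 − 7.58) = 0.3162; fraction as HOCl = 1/(1 + 0.3162) = 0.7597.
Free chlorine required for 1.55 ppm HOCl: 1.55 / 0.7597 = 2.04 ppm.
FC to add: 2.04 − 0.5 = 1.54 mg/L as Cl₂.
Cl₂ equivalent: 1.54 mg/L × 293,000 L = 451.3 g.
Product at 14.2% available Cl: 451.3 / 0.142 = 3178 g.
Volume: 3178 g ÷ 1.15 g/mL = 2763 mL.

2.76 L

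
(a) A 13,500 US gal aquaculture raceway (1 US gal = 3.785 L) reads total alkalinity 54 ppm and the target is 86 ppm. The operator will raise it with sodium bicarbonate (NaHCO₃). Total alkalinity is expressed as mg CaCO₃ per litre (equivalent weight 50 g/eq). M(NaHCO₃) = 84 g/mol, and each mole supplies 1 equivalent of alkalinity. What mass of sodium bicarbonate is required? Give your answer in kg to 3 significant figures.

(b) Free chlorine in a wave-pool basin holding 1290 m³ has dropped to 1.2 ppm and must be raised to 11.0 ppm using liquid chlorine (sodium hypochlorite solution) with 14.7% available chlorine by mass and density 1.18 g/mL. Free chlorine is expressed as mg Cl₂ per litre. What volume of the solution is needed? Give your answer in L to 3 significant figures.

(a) Volume: 13,500 US gal × 3.785 L/gal = 51,098 L.
(a) Alkalinity to add: (86 − 54) = 32 mg/L as CaCO₃ × 51,098 L = 1635 g as CaCO₃.
(a) Equivalents: 1635 g ÷ 50 g/eq = 32.7 eq.
(a) NaHCO₃ supplies 1 eq per mole → 32.7 mol.
(a) Mass: 32.7 mol × 84 g/mol = 2747 g.

(b) Volume: 1290 m³ = 1,290,000 L.
(b) Chlorine deficit: 11.0 − 1.2 = 9.8 ppm = 9.8 mg/L as Cl₂.
(b) Cl₂ equivalent needed: 9.8 mg/L × 1,290,000 L = 12,640,000 mg = 12,640 g.
(b) Product at 14.7% available chlorine: 12,640 / 0.147 = 86,000 g.
(b) Volume at density 1.18 g/mL: 86,000 g ÷ 1.18 g/mL = 72,880 mL.

(a) 2.75 kg; (b) 72.9 L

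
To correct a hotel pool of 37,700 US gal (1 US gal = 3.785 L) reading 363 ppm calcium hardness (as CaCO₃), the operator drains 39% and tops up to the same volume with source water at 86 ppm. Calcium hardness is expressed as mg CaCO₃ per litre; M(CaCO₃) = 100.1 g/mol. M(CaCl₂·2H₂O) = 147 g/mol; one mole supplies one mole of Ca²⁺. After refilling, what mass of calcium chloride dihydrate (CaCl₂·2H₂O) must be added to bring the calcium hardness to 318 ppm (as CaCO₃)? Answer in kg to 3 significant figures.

Volume: 37,700 US gal × 3.785 L/gal = 142,694 L.
After draining 39% and refilling: 363 × 0.61 + 86 × 0.39 = 254.97 ppm.
Deficit to target: 318 − 254.97 = 63.03 mg/L.
As CaCO₃: 63.03 mg/L × 142,694 L = 8994 g; ÷ 100.1 = 89.85 mol Ca²⁺.
Mass: 89.85 × 147 = 13,210 g.

13.2 kg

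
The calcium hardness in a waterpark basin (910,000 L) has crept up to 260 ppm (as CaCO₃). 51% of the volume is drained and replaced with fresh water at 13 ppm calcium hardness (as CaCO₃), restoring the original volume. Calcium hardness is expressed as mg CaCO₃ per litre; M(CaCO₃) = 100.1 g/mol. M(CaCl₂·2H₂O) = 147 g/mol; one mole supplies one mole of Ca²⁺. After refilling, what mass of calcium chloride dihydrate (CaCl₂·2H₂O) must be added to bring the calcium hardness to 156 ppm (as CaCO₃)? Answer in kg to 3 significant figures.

29.4 kg

After draining 51% and refilling: 260 × 0.49 + 13 × 0.51 = 134.03 ppm.
Deficit to target: 156 − 134.03 = 21.97 mg/L.
As CaCO₃: 21.97 mg/L × 910,000 L = 19,990 g; ÷ 100.1 = 199.7 mol Ca²⁺.
Mass: 199.7 × 147 = 29,360 g.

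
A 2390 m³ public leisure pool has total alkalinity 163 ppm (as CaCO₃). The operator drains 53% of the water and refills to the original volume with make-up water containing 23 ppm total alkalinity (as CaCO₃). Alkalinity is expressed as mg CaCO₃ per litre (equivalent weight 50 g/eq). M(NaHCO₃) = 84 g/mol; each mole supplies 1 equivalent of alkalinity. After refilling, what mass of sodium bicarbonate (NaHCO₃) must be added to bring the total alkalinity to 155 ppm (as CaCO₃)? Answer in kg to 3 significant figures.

Volume: 2390 m³ = 2,390,000 L.
After draining 53% and refilling: 163 × 0.47 + 23 × 0.53 = 88.8 ppm.
Deficit to target: 155 − 88.8 = 66.2 mg/L.
As CaCO₃: 66.2 mg/L × 2,390,000 L = 158,200 g; ÷ 50 g/eq ÷ 1 = 3164 mol NaHCO₃.
Mass: 3164 × 84 = 265,800 g.

266 kg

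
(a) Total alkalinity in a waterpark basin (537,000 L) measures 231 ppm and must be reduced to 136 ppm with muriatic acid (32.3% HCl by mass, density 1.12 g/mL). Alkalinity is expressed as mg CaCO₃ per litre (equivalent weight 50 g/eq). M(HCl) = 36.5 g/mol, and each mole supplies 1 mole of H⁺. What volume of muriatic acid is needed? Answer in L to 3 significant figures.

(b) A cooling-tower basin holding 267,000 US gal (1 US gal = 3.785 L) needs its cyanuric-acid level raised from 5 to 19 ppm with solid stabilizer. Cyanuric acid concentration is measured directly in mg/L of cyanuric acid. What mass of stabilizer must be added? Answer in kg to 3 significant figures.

(a) Alkalinity to neutralize: (231 − 136) = 95 mg/L as CaCO₃ × 537,000 L = 51,020 g as CaCO₃.
(a) Equivalents of H⁺ required: 51,020 ÷ 50 g/eq = 1020 eq = 1020 mol HCl.
(a) Mass of HCl: 1020 × 36.5 = 37,240 g.
(a) Mass of 32.3% solution: 37,240 / 0.323 = 115,300 g.
(a) Volume: 115,300 g ÷ 1.12 g/mL = 102,900 mL.

(b) Volume: 267,000 US gal × 3.785 L/gal = 1,010,595 L.
(b) CYA to add: (19 − 5) = 14 mg/L × 1,010,595 L = 14,150 g cyanuric acid.

(a) 103 L; (b) 14.1 kg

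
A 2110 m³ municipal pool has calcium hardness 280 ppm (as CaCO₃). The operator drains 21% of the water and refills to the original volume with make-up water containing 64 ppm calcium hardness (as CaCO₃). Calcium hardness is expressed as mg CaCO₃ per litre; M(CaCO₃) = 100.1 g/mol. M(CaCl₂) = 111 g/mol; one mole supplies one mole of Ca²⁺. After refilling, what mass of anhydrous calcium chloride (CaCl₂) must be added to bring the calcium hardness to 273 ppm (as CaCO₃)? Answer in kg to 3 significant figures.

Volume: 2110 m³ = 2,110,000 L.
After draining 21% and refilling: 280 × 0.79 + 64 × 0.21 = 234.64 ppm.
Deficit to target: 273 − 234.64 = 38.36 mg/L.
As CaCO₃: 38.36 mg/L × 2,110,000 L = 80,940 g; ÷ 100.1 = 808.6 mol Ca²⁺.
Mass: 808.6 × 111 = 89,750 g.

89.8 kg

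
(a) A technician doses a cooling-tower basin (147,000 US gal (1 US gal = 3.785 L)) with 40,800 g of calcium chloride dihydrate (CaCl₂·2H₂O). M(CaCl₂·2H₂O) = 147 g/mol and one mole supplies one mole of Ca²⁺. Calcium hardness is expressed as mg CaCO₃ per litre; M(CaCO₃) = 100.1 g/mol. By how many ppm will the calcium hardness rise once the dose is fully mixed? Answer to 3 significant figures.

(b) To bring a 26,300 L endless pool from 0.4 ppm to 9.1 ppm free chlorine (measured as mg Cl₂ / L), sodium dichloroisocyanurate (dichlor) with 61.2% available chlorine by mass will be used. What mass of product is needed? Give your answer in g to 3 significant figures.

(a) 49.9 ppm; (b) 374 g

(a) Volume: 147,000 US gal × 3.785 L/gal = 556,395 L.
(a) Moles of Ca²⁺: 40,800 g ÷ 147 g/mol = 277.6 mol.
(a) As CaCO₃: 277.6 mol × 100.1 g/mol = 27,780 g.
(a) Rise: 27,780 g / 556,395 L × 1000 = 49.93 mg/L.

(b) Chlorine deficit: 9.1 − 0.4 = 8.7 ppm = 8.7 mg/L as Cl₂.
(b) Cl₂ equivalent needed: 8.7 mg/L × 26,300 L = 228,800 mg = 228.8 g.
(b) Product at 61.2% available chlorine: 228.8 / 0.612 = 373.9 g.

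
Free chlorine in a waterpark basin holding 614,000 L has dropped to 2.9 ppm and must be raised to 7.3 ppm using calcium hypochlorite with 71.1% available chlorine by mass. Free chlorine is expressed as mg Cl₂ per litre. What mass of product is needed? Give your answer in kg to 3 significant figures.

Chlorine deficit: 7.3 − 2.9 = 4.4 ppm = 4.4 mg/L as Cl₂.
Cl₂ equivalent needed: 4.4 mg/L × 614,000 L = 2,702,000 mg = 2702 g.
Product at 71.1% available chlorine: 2702 / 0.711 = 3800 g.

3.80 kg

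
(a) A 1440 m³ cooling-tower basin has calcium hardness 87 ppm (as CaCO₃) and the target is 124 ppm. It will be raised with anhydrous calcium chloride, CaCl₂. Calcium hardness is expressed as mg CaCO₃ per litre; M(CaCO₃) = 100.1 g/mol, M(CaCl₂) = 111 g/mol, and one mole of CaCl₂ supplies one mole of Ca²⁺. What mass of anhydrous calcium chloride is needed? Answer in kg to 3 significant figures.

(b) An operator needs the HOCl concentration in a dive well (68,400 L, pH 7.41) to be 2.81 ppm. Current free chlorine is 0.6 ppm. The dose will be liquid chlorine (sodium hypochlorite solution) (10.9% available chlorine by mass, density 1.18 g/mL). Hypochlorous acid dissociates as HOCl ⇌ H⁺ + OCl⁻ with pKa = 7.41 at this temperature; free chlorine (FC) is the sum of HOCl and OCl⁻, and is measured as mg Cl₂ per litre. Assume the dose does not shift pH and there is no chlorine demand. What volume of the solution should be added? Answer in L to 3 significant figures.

(a) Volume: 1440 m³ = 1,440,000 L.
(a) Hardness to add: (124 − 87) = 37 mg/L as CaCO₃ × 1,440,000 L = 53,280 g as CaCO₃.
(a) Moles of Ca²⁺ (1 mol Ca²⁺ ≡ 1 mol CaCO₃): 53,280 / 100.1 g/mol = 532.3 mol.
(a) Mass of CaCl₂: 532.3 × 111 = 59,080 g.

(b) [OCl⁻]/[HOCl] = 10^(pH − pKa) = 10^(7.41 − 7.41) = 1; fraction as HOCl = 1/(1 + 1) = 0.5.
(b) Free chlorine required for 2.81 ppm HOCl: 2.81 / 0.5 = 5.62 ppm.
(b) FC to add: 5.62 − 0.6 = 5.02 mg/L as Cl₂.
(b) Cl₂ equivalent: 5.02 mg/L × 68,400 L = 343.4 g.
(b) Product at 10.9% available Cl: 343.4 / 0.109 = 3150 g.
(b) Volume: 3150 g ÷ 1.18 g/mL = 2670 mL.

(a) 59.1 kg; (b) 2.67 L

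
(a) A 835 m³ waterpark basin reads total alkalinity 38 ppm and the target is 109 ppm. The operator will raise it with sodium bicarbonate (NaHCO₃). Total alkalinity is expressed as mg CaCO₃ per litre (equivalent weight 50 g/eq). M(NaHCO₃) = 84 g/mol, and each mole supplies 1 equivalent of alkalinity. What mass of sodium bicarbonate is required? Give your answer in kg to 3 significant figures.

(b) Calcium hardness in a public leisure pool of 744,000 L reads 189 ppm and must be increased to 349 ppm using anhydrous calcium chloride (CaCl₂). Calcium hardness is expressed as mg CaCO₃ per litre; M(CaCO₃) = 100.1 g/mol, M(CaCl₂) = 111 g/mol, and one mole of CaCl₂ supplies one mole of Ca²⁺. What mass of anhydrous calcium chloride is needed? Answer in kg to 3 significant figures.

(a) 99.6 kg; (b) 132 kg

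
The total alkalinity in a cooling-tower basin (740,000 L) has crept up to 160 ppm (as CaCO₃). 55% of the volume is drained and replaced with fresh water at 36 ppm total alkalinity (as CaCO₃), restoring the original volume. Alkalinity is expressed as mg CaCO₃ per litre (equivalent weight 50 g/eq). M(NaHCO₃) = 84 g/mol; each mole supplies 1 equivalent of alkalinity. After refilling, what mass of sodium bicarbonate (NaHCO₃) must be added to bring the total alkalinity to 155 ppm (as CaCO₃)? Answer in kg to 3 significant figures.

After draining 55% and refilling: 160 × 0.45 + 36 × 0.55 = 91.8 ppm.
Deficit to target: 155 − 91.8 = 63.2 mg/L.
As CaCO₃: 63.2 mg/L × 740,000 L = 46,770 g; ÷ 50 g/eq ÷ 1 = 935.4 mol NaHCO₃.
Mass: 935.4 × 84 = 78,570 g.

78.6 kg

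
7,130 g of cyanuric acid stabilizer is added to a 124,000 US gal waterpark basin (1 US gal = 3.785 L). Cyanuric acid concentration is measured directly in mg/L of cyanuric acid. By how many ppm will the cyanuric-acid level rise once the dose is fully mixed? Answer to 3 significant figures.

15.2 ppm

Volume: 124,000 US gal × 3.785 L/gal = 469,340 L.
Rise: 7,130 g / 469,340 L × 1000 = 15.19 mg/L.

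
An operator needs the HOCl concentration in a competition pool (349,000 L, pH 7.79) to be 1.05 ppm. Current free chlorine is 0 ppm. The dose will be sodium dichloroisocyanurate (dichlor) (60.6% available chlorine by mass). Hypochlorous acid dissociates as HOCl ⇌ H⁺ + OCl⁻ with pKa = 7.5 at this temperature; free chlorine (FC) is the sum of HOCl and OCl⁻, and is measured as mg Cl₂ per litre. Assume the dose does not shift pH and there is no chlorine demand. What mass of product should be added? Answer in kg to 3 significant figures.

1.78 kg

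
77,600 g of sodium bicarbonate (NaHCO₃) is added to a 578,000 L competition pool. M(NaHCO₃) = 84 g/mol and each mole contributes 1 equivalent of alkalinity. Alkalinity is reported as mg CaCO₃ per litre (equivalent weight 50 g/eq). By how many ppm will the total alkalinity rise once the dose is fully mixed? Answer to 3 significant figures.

Moles of NaHCO₃: 77,600 g ÷ 84 g/mol = 923.8 mol → 923.8 eq of alkalinity.
As CaCO₃: 923.8 eq × 50 g/eq = 46,190 g.
Rise: 46,190 g / 578,000 L × 1000 = 79.91 mg/L.

79.9 ppm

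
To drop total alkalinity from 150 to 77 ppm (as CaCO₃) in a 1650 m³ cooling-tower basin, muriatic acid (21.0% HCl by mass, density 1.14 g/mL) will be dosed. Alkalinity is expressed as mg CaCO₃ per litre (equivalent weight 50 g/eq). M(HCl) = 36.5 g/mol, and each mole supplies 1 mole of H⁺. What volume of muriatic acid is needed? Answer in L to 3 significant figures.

367 L

Volume: 1650 m³ = 1,650,000 L.
Alkalinity to neutralize: (150 − 77) = 73 mg/L as CaCO₃ × 1,650,000 L = 120,400 g as CaCO₃.
Equivalents of H⁺ required: 120,400 ÷ 50 g/eq = 2409 eq = 2409 mol HCl.
Mass of HCl: 2409 × 36.5 = 87,930 g.
Mass of 21.0% solution: 87,930 / 0.21 = 418,700 g.
Volume: 418,700 g ÷ 1.14 g/mL = 367,300 mL.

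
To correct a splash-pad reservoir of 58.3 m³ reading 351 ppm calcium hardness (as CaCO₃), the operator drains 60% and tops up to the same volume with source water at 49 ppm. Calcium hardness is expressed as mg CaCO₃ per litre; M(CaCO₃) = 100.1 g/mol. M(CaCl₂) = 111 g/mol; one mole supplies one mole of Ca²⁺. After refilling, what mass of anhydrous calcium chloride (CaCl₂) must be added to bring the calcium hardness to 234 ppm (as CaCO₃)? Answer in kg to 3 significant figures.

4.15 kg

Volume: 58.3 m³ = 58,300 L.
After draining 60% and refilling: 351 × 0.40 + 49 × 0.60 = 169.8 ppm.
Deficit to target: 234 − 169.8 = 64.2 mg/L.
As CaCO₃: 64.2 mg/L × 58,300 L = 3743 g; ÷ 100.1 = 37.39 mol Ca²⁺.
Mass: 37.39 × 111 = 4150 g.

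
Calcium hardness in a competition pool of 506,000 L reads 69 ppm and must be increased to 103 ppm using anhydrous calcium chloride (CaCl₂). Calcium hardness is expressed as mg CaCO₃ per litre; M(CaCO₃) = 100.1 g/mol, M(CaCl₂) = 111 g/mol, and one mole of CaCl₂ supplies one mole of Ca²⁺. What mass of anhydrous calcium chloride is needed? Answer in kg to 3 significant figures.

19.1 kg

Hardness to add: (103 − 69) = 34 mg/L as CaCO₃ × 506,000 L = 17,200 g as CaCO₃.
Moles of Ca²⁺ (1 mol Ca²⁺ ≡ 1 mol CaCO₃): 17,200 / 100.1 g/mol = 171.9 mol.
Mass of CaCl₂: 171.9 × 111 = 19,080 g.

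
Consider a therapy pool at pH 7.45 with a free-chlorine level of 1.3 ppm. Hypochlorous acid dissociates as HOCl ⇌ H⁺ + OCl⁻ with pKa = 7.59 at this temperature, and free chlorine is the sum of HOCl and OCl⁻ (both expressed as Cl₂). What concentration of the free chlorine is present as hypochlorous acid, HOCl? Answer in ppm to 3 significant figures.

0.754 ppm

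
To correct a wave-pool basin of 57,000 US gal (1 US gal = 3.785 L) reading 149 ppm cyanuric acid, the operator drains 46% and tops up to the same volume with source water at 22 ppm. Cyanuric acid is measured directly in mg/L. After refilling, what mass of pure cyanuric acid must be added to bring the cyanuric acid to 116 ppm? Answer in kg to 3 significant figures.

5.48 kg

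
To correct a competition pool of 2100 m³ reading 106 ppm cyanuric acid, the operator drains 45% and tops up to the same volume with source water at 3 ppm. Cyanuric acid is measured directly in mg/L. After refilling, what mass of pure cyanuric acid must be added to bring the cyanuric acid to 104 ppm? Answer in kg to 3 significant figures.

93.1 kg

Volume: 2100 m³ = 2,100,000 L.
After draining 45% and refilling: 106 × 0.55 + 3 × 0.45 = 59.65 ppm.
Deficit to target: 104 − 59.65 = 44.35 mg/L.
Mass: 44.35 mg/L × 2,100,000 L = 93,130 g cyanuric acid.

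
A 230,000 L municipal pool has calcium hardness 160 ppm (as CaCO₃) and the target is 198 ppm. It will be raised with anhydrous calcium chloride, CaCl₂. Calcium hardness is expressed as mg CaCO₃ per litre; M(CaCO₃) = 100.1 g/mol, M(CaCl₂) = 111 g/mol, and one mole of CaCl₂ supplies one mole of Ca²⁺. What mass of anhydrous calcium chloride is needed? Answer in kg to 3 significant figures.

Hardness to add: (198 − 160) = 38 mg/L as CaCO₃ × 230,000 L = 8740 g as CaCO₃.
Moles of Ca²⁺ (1 mol Ca²⁺ ≡ 1 mol CaCO₃): 8740 / 100.1 g/mol = 87.31 mol.
Mass of CaCl₂: 87.31 × 111 = 9692 g.

9.69 kg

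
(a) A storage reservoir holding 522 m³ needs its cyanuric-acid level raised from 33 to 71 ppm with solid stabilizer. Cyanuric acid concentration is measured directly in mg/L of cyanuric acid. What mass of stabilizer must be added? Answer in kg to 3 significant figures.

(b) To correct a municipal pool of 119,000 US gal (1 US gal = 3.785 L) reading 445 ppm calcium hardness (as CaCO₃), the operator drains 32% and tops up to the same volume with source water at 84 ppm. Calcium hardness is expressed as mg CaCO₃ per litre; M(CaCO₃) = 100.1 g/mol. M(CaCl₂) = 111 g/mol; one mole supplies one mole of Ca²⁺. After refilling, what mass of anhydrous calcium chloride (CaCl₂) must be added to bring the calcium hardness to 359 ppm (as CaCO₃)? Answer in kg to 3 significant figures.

(a) Volume: 522 m³ = 522,000 L.
(a) CYA to add: (71 − 33) = 38 mg/L × 522,000 L = 19,840 g cyanuric acid.

(b) Volume: 119,000 US gal × 3.785 L/gal = 450,415 L.
(b) After draining 32% and refilling: 445 × 0.68 + 84 × 0.32 = 329.48 ppm.
(b) Deficit to target: 359 − 329.48 = 29.52 mg/L.
(b) As CaCO₃: 29.52 mg/L × 450,415 L = 13,300 g; ÷ 100.1 = 132.8 mol Ca²⁺.
(b) Mass: 132.8 × 111 = 14,740 g.

(a) 19.8 kg; (b) 14.7 kg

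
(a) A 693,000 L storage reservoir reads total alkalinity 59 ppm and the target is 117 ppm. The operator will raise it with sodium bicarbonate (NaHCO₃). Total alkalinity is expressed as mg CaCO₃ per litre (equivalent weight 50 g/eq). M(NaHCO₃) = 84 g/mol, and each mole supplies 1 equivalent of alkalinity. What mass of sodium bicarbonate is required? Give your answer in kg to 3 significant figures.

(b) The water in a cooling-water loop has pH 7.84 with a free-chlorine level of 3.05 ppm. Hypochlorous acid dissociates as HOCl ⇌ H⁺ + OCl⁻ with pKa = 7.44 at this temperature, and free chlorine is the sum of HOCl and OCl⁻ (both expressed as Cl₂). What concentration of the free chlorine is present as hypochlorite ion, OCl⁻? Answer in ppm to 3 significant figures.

(a) 67.5 kg; (b) 2.18 ppm

(a) Alkalinity to add: (117 − 59) = 58 mg/L as CaCO₃ × 693,000 L = 40,190 g as CaCO₃.
(a) Equivalents: 40,190 g ÷ 50 g/eq = 803.9 eq.
(a) NaHCO₃ supplies 1 eq per mole → 803.9 mol.
(a) Mass: 803.9 mol × 84 g/mol = 67,530 g.

(b) [OCl⁻]/[HOCl] = 10^(pH − pKa) = 10^(7.84 − 7.44) = 10^0.40 = 2.512.
(b) Fraction as HOCl = 1 / (1 + 2.512) = 0.2847.
(b) OCl⁻ = (1 − 0.2847) × 3.05 ppm = 2.182 ppm.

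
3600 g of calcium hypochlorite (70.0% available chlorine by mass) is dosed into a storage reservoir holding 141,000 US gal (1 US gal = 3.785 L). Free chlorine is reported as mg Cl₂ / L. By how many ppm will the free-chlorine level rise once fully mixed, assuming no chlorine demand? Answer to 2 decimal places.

4.72 ppm

Volume: 141,000 US gal × 3.785 L/gal = 533,685 L.
Available chlorine delivered: 3600 g × 0.7 = 2520 g as Cl₂.
Concentration rise: 2520 g / 533,685 L = 4.722 mg/L = 4.72 ppm.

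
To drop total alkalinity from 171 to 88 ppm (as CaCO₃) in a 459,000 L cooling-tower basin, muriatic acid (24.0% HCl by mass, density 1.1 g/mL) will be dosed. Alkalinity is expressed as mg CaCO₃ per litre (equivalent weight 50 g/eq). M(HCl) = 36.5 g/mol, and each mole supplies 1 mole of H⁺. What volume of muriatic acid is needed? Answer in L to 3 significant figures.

105 L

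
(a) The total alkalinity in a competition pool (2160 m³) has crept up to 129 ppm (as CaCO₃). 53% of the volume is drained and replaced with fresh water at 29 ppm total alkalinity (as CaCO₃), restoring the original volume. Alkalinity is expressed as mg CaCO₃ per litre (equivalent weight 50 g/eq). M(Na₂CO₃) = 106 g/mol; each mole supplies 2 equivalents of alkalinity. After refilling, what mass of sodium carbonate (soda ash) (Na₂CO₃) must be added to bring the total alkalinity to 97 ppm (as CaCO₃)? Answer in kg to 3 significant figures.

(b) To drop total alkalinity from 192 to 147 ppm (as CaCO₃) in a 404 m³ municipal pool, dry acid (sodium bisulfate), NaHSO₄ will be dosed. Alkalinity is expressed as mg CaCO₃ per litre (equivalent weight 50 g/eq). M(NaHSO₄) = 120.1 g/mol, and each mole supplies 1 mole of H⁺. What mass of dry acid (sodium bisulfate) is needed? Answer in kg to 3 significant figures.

(a) 48.1 kg; (b) 43.7 kg

(a) Volume: 2160 m³ = 2,160,000 L.
(a) After draining 53% and refilling: 129 × 0.47 + 29 × 0.53 = 76 ppm.
(a) Deficit to target: 97 − 76 = 21 mg/L.
(a) As CaCO₃: 21 mg/L × 2,160,000 L = 45,360 g; ÷ 50 g/eq ÷ 2 = 453.6 mol Na₂CO₃.
(a) Mass: 453.6 × 106 = 48,080 g.

(b) Volume: 404 m³ = 404,000 L.
(b) Alkalinity to neutralize: (192 − 147) = 45 mg/L as CaCO₃ × 404,000 L = 18,180 g as CaCO₃.
(b) Equivalents of H⁺ required: 18,180 ÷ 50 g/eq = 363.6 eq = 363.6 mol NaHSO₄.
(b) Mass of NaHSO₄: 363.6 × 120.1 = 43,670 g.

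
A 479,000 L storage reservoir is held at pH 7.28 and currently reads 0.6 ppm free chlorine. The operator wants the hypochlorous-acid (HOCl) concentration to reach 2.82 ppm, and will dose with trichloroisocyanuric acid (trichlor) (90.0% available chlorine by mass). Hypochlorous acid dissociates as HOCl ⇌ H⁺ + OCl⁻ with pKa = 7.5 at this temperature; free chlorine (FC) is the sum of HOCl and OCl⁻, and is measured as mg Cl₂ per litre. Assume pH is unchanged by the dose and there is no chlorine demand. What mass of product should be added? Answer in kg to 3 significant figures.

[OCl⁻]/[HOCl] = 10^(pH − pKa) = 10^(7.28 − 7.5) = 0.6026; fraction as HOCl = 1/(1 + 0.6026) = 0.624.
Free chlorine required for 2.82 ppm HOCl: 2.82 / 0.624 = 4.519 ppm.
FC to add: 4.519 − 0.6 = 3.919 mg/L as Cl₂.
Cl₂ equivalent: 3.919 mg/L × 479,000 L = 1877 g.
Product at 90.0% available Cl: 1877 / 0.9 = 2086 g.

2.09 kg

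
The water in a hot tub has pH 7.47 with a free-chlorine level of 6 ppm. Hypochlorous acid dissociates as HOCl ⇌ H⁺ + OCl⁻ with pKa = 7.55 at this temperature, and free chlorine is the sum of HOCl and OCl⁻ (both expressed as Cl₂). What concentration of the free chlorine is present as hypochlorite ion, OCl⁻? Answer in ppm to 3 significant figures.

2.72 ppm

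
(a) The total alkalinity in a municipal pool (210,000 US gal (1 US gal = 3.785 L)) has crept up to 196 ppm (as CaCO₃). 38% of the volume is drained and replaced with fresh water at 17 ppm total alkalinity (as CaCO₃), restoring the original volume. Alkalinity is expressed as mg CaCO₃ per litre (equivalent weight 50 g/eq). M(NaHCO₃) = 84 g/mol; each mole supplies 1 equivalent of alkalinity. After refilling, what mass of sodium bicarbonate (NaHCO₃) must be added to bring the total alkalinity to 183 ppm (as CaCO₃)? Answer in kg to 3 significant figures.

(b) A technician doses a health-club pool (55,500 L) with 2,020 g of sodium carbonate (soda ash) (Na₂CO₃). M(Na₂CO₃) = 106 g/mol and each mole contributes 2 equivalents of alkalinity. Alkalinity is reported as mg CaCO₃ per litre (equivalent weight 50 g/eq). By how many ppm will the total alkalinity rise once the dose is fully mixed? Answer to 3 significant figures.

(a) Volume: 210,000 US gal × 3.785 L/gal = 794,850 L.
(a) After draining 38% and refilling: 196 × 0.62 + 17 × 0.38 = 127.98 ppm.
(a) Deficit to target: 183 − 127.98 = 55.02 mg/L.
(a) As CaCO₃: 55.02 mg/L × 794,850 L = 43,730 g; ÷ 50 g/eq ÷ 1 = 874.7 mol NaHCO₃.
(a) Mass: 874.7 × 84 = 73,470 g.

(b) Moles of Na₂CO₃: 2,020 g ÷ 106 g/mol = 19.06 mol → 38.11 eq of alkalinity.
(b) As CaCO₃: 38.11 eq × 50 g/eq = 1906 g.
(b) Rise: 1906 g / 55,500 L × 1000 = 34.34 mg/L.

(a) 73.5 kg; (b) 34.3 ppm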